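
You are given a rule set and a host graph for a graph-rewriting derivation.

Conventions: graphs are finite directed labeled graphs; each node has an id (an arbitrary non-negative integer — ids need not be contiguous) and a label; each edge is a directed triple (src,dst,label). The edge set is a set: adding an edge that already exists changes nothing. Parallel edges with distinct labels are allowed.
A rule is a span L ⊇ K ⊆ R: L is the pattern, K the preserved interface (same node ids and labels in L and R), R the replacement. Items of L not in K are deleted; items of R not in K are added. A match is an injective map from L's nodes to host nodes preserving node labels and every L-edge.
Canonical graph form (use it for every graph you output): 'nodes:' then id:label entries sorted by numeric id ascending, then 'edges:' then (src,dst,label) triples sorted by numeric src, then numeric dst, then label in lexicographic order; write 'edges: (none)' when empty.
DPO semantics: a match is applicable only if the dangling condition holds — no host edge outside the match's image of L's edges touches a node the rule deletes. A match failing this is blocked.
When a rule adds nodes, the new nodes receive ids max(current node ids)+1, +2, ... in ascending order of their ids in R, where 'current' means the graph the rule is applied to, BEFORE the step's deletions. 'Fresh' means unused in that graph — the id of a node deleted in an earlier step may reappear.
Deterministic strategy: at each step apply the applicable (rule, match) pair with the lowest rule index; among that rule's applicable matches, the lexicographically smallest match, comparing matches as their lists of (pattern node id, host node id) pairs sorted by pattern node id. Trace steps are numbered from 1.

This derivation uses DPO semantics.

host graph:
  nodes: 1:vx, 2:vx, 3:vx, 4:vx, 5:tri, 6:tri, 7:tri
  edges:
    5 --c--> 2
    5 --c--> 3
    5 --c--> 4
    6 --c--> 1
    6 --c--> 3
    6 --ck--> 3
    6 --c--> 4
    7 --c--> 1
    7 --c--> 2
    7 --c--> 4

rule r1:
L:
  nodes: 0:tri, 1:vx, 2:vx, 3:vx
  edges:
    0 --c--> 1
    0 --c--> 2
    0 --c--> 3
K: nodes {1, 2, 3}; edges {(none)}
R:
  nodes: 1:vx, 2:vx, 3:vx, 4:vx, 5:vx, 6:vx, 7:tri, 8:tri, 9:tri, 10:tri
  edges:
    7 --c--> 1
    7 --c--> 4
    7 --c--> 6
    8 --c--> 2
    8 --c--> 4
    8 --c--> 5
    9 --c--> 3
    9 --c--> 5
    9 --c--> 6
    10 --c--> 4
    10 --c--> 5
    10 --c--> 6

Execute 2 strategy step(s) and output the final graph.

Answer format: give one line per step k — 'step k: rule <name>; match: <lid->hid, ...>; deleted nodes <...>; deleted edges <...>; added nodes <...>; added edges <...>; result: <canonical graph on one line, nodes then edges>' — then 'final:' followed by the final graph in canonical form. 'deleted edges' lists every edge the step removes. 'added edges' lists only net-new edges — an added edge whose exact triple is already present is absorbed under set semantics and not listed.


step 1: rule r1; match: 0->5, 1->2, 2->3, 3->4; deleted nodes 5; deleted edges (5,2,c); (5,3,c); (5,4,c); added nodes 8, 9, 10, 11, 12, 13, 14; added edges (11,2,c); (11,8,c); (11,10,c); (12,3,c); (12,8,c); (12,9,c); (13,4,c); (13,9,c); (13,10,c); (14,8,c); (14,9,c); (14,10,c); result: nodes: 1:vx, 2:vx, 3:vx, 4:vx, 6:tri, 7:tri, 8:vx, 9:vx, 10:vx, 11:tri, 12:tri, 13:tri, 14:tri edges: (6,1,c); (6,3,c); (6,3,ck); (6,4,c); (7,1,c); (7,2,c); (7,4,c); (11,2,c); (11,8,c); (11,10,c); (12,3,c); (12,8,c); (12,9,c); (13,4,c); (13,9,c); (13,10,c); (14,8,c); (14,9,c); (14,10,c)
step 2: rule r1; match: 0->7, 1->1, 2->2, 3->4; deleted nodes 7; deleted edges (7,1,c); (7,2,c); (7,4,c); added nodes 15, 16, 17, 18, 19, 20, 21; added edges (18,1,c); (18,15,c); (18,17,c); (19,2,c); (19,15,c); (19,16,c); (20,4,c); (20,16,c); (20,17,c); (21,15,c); (21,16,c); (21,17,c); result: nodes: 1:vx, 2:vx, 3:vx, 4:vx, 6:tri, 8:vx, 9:vx, 10:vx, 11:tri, 12:tri, 13:tri, 14:tri, 15:vx, 16:vx, 17:vx, 18:tri, 19:tri, 20:tri, 21:tri edges: (6,1,c); (6,3,c); (6,3,ck); (6,4,c); (11,2,c); (11,8,c); (11,10,c); (12,3,c); (12,8,c); (12,9,c); (13,4,c); (13,9,c); (13,10,c); (14,8,c); (14,9,c); (14,10,c); (18,1,c); (18,15,c); (18,17,c); (19,2,c); (19,15,c); (19,16,c); (20,4,c); (20,16,c); (20,17,c); (21,15,c); (21,16,c); (21,17,c)
final:
nodes: 1:vx, 2:vx, 3:vx, 4:vx, 6:tri, 8:vx, 9:vx, 10:vx, 11:tri, 12:tri, 13:tri, 14:tri, 15:vx, 16:vx, 17:vx, 18:tri, 19:tri, 20:tri, 21:tri
edges: (6,1,c); (6,3,c); (6,3,ck); (6,4,c); (11,2,c); (11,8,c); (11,10,c); (12,3,c); (12,8,c); (12,9,c); (13,4,c); (13,9,c); (13,10,c); (14,8,c); (14,9,c); (14,10,c); (18,1,c); (18,15,c); (18,17,c); (19,2,c); (19,15,c); (19,16,c); (20,4,c); (20,16,c); (20,17,c); (21,15,c); (21,16,c); (21,17,c)


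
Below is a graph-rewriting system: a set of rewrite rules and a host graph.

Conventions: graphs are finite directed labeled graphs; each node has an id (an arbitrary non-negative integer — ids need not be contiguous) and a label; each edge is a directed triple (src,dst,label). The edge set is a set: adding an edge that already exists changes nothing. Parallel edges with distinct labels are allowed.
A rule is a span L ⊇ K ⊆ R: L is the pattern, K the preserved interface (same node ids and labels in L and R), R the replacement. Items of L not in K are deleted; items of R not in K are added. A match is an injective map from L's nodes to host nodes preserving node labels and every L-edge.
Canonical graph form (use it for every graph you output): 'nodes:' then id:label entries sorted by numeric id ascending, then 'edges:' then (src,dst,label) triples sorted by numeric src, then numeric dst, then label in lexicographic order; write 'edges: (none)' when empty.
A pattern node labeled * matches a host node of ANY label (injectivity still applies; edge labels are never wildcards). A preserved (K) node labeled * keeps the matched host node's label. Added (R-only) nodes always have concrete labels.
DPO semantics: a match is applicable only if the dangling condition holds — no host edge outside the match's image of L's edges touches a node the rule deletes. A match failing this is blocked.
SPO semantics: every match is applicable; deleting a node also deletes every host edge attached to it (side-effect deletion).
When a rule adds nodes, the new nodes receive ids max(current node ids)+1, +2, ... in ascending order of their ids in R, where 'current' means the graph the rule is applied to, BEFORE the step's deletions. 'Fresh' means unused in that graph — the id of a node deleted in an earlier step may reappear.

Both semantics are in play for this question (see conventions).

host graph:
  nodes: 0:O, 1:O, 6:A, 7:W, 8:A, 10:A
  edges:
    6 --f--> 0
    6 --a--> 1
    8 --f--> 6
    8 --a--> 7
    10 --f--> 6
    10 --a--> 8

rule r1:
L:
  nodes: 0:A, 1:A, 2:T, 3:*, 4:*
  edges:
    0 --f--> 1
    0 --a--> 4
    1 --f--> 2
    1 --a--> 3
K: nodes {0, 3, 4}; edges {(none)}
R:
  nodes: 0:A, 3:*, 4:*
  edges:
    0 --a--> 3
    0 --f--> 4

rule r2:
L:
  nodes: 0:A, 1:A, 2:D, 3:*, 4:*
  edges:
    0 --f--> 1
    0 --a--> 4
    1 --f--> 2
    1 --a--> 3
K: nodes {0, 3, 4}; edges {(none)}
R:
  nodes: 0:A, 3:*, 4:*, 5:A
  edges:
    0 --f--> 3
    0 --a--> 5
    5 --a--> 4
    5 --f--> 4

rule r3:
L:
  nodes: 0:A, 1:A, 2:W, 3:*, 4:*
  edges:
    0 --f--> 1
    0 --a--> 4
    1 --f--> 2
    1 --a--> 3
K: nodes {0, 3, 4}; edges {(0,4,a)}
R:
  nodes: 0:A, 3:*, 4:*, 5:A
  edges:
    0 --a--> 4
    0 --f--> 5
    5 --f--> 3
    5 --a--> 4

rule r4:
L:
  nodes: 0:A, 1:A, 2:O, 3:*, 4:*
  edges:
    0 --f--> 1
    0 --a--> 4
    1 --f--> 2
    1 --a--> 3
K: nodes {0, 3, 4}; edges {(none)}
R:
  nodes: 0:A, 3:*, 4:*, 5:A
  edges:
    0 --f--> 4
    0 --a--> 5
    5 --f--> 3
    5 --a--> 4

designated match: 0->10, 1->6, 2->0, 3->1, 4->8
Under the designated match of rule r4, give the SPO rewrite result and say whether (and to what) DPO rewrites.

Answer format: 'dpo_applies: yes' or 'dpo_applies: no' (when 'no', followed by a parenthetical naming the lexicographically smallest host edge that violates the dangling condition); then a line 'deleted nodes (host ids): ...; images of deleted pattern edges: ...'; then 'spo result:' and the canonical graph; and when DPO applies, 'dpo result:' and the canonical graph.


dpo_applies: no
(the rule deletes node 6, which keeps host edge (8,6,f) outside the match image — the dangling condition fails, DPO blocks; SPO proceeds and side-deletes such edges)
deleted nodes (host ids): 0, 6; images of deleted pattern edges: (6,0,f); (6,1,a); (10,6,f); (10,8,a)
spo result:
nodes: 1:O, 7:W, 8:A, 10:A, 11:A
edges: (8,7,a); (10,8,f); (10,11,a); (11,1,f); (11,8,a)


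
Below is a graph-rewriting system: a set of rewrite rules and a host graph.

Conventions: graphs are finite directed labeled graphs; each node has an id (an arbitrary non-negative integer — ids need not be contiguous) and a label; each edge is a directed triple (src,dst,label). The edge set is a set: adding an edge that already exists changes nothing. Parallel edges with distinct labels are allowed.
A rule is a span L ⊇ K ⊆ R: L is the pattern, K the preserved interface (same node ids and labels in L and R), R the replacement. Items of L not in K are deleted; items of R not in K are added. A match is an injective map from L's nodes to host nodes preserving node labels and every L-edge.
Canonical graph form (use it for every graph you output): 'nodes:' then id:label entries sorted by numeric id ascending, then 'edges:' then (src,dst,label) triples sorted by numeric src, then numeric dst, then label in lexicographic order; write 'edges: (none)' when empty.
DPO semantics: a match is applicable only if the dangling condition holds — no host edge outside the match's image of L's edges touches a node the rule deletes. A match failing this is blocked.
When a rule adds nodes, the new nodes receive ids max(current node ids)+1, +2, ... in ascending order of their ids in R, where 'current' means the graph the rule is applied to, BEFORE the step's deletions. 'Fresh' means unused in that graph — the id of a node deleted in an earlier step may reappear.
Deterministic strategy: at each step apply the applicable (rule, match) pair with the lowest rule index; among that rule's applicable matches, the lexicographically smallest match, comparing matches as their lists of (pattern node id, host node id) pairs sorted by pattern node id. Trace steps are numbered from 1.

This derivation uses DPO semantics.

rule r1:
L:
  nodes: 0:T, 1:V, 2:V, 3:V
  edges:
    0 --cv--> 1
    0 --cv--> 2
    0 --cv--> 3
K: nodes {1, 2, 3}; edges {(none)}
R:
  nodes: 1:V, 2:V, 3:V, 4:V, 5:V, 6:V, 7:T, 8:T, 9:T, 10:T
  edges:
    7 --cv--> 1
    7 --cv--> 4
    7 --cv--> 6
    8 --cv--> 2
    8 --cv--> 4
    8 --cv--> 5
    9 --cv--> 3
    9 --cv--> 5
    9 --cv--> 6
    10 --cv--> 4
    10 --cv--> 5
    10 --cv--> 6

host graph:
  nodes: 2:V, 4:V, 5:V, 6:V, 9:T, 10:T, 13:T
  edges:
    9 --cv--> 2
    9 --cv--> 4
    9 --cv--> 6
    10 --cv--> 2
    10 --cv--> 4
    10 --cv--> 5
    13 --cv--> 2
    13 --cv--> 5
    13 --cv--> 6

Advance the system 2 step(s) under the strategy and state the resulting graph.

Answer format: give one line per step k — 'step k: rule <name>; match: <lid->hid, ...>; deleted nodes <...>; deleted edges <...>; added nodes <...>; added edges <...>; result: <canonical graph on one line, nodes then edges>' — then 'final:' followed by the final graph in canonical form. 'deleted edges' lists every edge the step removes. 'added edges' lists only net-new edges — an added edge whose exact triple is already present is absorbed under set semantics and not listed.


step 1: rule r1; match: 0->9, 1->2, 2->4, 3->6; deleted nodes 9; deleted edges (9,2,cv); (9,4,cv); (9,6,cv); added nodes 14, 15, 16, 17, 18, 19, 20; added edges (17,2,cv); (17,14,cv); (17,16,cv); (18,4,cv); (18,14,cv); (18,15,cv); (19,6,cv); (19,15,cv); (19,16,cv); (20,14,cv); (20,15,cv); (20,16,cv); result: nodes: 2:V, 4:V, 5:V, 6:V, 10:T, 13:T, 14:V, 15:V, 16:V, 17:T, 18:T, 19:T, 20:T edges: (10,2,cv); (10,4,cv); (10,5,cv); (13,2,cv); (13,5,cv); (13,6,cv); (17,2,cv); (17,14,cv); (17,16,cv); (18,4,cv); (18,14,cv); (18,15,cv); (19,6,cv); (19,15,cv); (19,16,cv); (20,14,cv); (20,15,cv); (20,16,cv)
step 2: rule r1; match: 0->10, 1->2, 2->4, 3->5; deleted nodes 10; deleted edges (10,2,cv); (10,4,cv); (10,5,cv); added nodes 21, 22, 23, 24, 25, 26, 27; added edges (24,2,cv); (24,21,cv); (24,23,cv); (25,4,cv); (25,21,cv); (25,22,cv); (26,5,cv); (26,22,cv); (26,23,cv); (27,21,cv); (27,22,cv); (27,23,cv); result: nodes: 2:V, 4:V, 5:V, 6:V, 13:T, 14:V, 15:V, 16:V, 17:T, 18:T, 19:T, 20:T, 21:V, 22:V, 23:V, 24:T, 25:T, 26:T, 27:T edges: (13,2,cv); (13,5,cv); (13,6,cv); (17,2,cv); (17,14,cv); (17,16,cv); (18,4,cv); (18,14,cv); (18,15,cv); (19,6,cv); (19,15,cv); (19,16,cv); (20,14,cv); (20,15,cv); (20,16,cv); (24,2,cv); (24,21,cv); (24,23,cv); (25,4,cv); (25,21,cv); (25,22,cv); (26,5,cv); (26,22,cv); (26,23,cv); (27,21,cv); (27,22,cv); (27,23,cv)
final:
nodes: 2:V, 4:V, 5:V, 6:V, 13:T, 14:V, 15:V, 16:V, 17:T, 18:T, 19:T, 20:T, 21:V, 22:V, 23:V, 24:T, 25:T, 26:T, 27:T
edges: (13,2,cv); (13,5,cv); (13,6,cv); (17,2,cv); (17,14,cv); (17,16,cv); (18,4,cv); (18,14,cv); (18,15,cv); (19,6,cv); (19,15,cv); (19,16,cv); (20,14,cv); (20,15,cv); (20,16,cv); (24,2,cv); (24,21,cv); (24,23,cv); (25,4,cv); (25,21,cv); (25,22,cv); (26,5,cv); (26,22,cv); (26,23,cv); (27,21,cv); (27,22,cv); (27,23,cv)


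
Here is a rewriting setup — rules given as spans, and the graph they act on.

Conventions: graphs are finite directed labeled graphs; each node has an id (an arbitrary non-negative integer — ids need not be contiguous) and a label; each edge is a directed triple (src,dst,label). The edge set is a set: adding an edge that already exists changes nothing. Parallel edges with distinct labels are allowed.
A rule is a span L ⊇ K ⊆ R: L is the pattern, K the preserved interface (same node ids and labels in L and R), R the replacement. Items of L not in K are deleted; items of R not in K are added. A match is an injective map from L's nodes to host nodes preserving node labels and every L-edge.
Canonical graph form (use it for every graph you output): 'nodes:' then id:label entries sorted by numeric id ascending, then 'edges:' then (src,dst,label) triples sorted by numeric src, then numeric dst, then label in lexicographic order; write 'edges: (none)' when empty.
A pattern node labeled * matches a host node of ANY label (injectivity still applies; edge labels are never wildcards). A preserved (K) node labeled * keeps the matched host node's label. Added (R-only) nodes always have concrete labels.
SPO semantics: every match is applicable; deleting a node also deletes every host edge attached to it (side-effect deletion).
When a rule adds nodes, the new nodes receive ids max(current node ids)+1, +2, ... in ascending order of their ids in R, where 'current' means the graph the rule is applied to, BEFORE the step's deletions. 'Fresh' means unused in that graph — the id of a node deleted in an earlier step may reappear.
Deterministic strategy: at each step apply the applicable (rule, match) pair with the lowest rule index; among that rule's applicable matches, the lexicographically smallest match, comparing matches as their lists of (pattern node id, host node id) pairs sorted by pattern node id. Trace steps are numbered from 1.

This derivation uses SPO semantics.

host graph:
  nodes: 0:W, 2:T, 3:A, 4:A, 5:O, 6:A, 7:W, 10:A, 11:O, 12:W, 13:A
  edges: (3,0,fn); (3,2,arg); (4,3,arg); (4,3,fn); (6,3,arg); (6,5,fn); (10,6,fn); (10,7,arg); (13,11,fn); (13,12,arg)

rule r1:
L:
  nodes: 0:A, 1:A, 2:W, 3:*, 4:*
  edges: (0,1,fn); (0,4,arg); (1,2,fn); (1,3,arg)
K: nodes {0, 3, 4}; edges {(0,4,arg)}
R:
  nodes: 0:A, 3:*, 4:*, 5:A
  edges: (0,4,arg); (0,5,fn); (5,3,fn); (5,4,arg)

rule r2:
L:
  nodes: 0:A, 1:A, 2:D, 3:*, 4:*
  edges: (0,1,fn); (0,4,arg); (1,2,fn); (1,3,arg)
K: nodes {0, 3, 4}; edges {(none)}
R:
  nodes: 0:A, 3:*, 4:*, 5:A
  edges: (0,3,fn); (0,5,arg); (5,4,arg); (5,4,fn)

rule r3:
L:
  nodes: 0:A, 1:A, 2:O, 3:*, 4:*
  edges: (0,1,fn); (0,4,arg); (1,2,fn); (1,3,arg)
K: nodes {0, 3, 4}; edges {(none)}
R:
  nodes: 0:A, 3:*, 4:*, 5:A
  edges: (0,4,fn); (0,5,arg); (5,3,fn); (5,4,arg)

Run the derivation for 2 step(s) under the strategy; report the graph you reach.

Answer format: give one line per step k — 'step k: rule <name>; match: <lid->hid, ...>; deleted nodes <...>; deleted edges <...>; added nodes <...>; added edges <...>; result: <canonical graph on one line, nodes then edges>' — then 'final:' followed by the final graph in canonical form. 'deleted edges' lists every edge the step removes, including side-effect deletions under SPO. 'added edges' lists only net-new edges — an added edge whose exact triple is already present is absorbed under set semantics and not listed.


step 1: rule r3; match: 0->10, 1->6, 2->5, 3->3, 4->7; deleted nodes 5, 6; deleted edges (6,3,arg); (6,5,fn); (10,6,fn); (10,7,arg); added nodes 14; added edges (10,7,fn); (10,14,arg); (14,3,fn); (14,7,arg); result: nodes: 0:W, 2:T, 3:A, 4:A, 7:W, 10:A, 11:O, 12:W, 13:A, 14:A edges: (3,0,fn); (3,2,arg); (4,3,arg); (4,3,fn); (10,7,fn); (10,14,arg); (13,11,fn); (13,12,arg); (14,3,fn); (14,7,arg)
step 2: rule r1; match: 0->14, 1->3, 2->0, 3->2, 4->7; deleted nodes 0, 3; deleted edges (3,0,fn); (3,2,arg); (4,3,arg); (4,3,fn); (14,3,fn); added nodes 15; added edges (14,15,fn); (15,2,fn); (15,7,arg); result: nodes: 2:T, 4:A, 7:W, 10:A, 11:O, 12:W, 13:A, 14:A, 15:A edges: (10,7,fn); (10,14,arg); (13,11,fn); (13,12,arg); (14,7,arg); (14,15,fn); (15,2,fn); (15,7,arg)
final:
nodes: 2:T, 4:A, 7:W, 10:A, 11:O, 12:W, 13:A, 14:A, 15:A
edges: (10,7,fn); (10,14,arg); (13,11,fn); (13,12,arg); (14,7,arg); (14,15,fn); (15,2,fn); (15,7,arg)


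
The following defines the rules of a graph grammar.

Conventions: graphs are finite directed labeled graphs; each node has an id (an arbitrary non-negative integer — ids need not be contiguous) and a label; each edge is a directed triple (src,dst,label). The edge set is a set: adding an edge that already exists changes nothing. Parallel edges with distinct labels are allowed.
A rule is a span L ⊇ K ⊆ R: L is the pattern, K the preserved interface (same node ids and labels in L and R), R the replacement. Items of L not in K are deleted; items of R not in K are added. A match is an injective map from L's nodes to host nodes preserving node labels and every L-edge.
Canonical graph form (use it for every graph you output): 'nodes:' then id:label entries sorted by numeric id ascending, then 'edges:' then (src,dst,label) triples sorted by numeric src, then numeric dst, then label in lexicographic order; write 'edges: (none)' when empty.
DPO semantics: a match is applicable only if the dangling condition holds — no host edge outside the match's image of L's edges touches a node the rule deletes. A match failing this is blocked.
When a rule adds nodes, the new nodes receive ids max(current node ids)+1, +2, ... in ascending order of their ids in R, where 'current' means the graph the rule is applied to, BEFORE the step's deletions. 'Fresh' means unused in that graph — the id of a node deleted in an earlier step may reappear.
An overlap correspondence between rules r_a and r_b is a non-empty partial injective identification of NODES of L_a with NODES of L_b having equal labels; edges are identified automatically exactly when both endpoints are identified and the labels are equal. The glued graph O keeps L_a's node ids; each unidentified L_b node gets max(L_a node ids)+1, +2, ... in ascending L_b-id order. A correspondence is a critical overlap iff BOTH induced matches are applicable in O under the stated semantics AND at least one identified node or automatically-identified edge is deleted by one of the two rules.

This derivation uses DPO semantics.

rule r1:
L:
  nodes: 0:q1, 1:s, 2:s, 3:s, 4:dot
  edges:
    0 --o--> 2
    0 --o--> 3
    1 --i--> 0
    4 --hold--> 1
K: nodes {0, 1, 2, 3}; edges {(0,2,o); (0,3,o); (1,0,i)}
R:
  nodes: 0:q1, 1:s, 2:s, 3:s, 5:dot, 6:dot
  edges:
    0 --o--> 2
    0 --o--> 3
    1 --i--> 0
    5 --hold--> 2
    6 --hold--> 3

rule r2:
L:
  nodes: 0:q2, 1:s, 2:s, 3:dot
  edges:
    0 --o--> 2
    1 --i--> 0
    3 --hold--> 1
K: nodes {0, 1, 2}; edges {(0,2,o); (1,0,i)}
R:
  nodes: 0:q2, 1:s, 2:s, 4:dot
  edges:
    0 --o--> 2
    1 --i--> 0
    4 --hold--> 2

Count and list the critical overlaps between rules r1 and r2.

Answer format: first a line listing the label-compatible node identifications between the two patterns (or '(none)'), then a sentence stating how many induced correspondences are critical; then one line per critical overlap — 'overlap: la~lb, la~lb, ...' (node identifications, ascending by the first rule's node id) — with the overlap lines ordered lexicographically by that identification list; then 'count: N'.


label-compatible node identifications between L(r1) and L(r2): 1~1, 1~2, 2~1, 2~2, 3~1, 3~2, 4~3
3 of the induced correspondences are critical overlaps of r1 and r2.
overlap: 1~1, 2~2, 4~3
overlap: 1~1, 3~2, 4~3
overlap: 1~1, 4~3
count: 3


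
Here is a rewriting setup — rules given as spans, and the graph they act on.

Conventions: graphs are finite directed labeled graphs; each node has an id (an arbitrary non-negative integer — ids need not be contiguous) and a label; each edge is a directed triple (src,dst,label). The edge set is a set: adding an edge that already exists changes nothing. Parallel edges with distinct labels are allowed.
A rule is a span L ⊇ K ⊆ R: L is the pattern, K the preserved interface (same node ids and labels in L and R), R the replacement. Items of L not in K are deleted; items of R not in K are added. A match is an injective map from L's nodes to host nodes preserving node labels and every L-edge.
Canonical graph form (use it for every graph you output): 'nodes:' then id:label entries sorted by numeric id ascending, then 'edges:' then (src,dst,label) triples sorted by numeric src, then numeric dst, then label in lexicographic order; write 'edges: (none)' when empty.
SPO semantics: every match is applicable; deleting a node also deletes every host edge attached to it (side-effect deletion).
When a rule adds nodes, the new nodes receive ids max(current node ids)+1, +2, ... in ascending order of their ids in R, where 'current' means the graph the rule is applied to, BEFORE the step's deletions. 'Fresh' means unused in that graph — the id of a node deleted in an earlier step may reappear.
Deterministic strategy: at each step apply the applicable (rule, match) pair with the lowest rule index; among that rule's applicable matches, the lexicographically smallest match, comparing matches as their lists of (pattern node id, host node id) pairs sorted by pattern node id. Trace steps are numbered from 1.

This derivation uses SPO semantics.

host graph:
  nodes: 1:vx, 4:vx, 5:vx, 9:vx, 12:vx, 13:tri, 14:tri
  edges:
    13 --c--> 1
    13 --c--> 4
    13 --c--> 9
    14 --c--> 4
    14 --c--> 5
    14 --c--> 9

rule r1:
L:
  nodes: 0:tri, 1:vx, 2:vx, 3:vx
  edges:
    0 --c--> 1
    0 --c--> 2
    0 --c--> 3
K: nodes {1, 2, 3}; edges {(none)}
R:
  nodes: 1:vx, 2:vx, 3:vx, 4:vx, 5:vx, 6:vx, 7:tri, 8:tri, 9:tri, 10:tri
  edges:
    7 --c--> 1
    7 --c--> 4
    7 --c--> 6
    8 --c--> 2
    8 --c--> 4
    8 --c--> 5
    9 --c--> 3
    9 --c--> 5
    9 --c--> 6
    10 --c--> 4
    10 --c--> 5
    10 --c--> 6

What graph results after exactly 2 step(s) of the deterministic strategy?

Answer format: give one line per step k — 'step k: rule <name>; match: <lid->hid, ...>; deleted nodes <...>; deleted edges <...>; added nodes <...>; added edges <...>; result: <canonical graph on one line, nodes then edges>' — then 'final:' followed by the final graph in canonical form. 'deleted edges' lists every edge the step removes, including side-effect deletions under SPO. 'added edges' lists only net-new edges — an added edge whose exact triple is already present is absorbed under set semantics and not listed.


step 1: rule r1; match: 0->13, 1->1, 2->4, 3->9; deleted nodes 13; deleted edges (13,1,c); (13,4,c); (13,9,c); added nodes 15, 16, 17, 18, 19, 20, 21; added edges (18,1,c); (18,15,c); (18,17,c); (19,4,c); (19,15,c); (19,16,c); (20,9,c); (20,16,c); (20,17,c); (21,15,c); (21,16,c); (21,17,c); result: nodes: 1:vx, 4:vx, 5:vx, 9:vx, 12:vx, 14:tri, 15:vx, 16:vx, 17:vx, 18:tri, 19:tri, 20:tri, 21:tri edges: (14,4,c); (14,5,c); (14,9,c); (18,1,c); (18,15,c); (18,17,c); (19,4,c); (19,15,c); (19,16,c); (20,9,c); (20,16,c); (20,17,c); (21,15,c); (21,16,c); (21,17,c)
step 2: rule r1; match: 0->14, 1->4, 2->5, 3->9; deleted nodes 14; deleted edges (14,4,c); (14,5,c); (14,9,c); added nodes 22, 23, 24, 25, 26, 27, 28; added edges (25,4,c); (25,22,c); (25,24,c); (26,5,c); (26,22,c); (26,23,c); (27,9,c); (27,23,c); (27,24,c); (28,22,c); (28,23,c); (28,24,c); result: nodes: 1:vx, 4:vx, 5:vx, 9:vx, 12:vx, 15:vx, 16:vx, 17:vx, 18:tri, 19:tri, 20:tri, 21:tri, 22:vx, 23:vx, 24:vx, 25:tri, 26:tri, 27:tri, 28:tri edges: (18,1,c); (18,15,c); (18,17,c); (19,4,c); (19,15,c); (19,16,c); (20,9,c); (20,16,c); (20,17,c); (21,15,c); (21,16,c); (21,17,c); (25,4,c); (25,22,c); (25,24,c); (26,5,c); (26,22,c); (26,23,c); (27,9,c); (27,23,c); (27,24,c); (28,22,c); (28,23,c); (28,24,c)
final:
nodes: 1:vx, 4:vx, 5:vx, 9:vx, 12:vx, 15:vx, 16:vx, 17:vx, 18:tri, 19:tri, 20:tri, 21:tri, 22:vx, 23:vx, 24:vx, 25:tri, 26:tri, 27:tri, 28:tri
edges: (18,1,c); (18,15,c); (18,17,c); (19,4,c); (19,15,c); (19,16,c); (20,9,c); (20,16,c); (20,17,c); (21,15,c); (21,16,c); (21,17,c); (25,4,c); (25,22,c); (25,24,c); (26,5,c); (26,22,c); (26,23,c); (27,9,c); (27,23,c); (27,24,c); (28,22,c); (28,23,c); (28,24,c)


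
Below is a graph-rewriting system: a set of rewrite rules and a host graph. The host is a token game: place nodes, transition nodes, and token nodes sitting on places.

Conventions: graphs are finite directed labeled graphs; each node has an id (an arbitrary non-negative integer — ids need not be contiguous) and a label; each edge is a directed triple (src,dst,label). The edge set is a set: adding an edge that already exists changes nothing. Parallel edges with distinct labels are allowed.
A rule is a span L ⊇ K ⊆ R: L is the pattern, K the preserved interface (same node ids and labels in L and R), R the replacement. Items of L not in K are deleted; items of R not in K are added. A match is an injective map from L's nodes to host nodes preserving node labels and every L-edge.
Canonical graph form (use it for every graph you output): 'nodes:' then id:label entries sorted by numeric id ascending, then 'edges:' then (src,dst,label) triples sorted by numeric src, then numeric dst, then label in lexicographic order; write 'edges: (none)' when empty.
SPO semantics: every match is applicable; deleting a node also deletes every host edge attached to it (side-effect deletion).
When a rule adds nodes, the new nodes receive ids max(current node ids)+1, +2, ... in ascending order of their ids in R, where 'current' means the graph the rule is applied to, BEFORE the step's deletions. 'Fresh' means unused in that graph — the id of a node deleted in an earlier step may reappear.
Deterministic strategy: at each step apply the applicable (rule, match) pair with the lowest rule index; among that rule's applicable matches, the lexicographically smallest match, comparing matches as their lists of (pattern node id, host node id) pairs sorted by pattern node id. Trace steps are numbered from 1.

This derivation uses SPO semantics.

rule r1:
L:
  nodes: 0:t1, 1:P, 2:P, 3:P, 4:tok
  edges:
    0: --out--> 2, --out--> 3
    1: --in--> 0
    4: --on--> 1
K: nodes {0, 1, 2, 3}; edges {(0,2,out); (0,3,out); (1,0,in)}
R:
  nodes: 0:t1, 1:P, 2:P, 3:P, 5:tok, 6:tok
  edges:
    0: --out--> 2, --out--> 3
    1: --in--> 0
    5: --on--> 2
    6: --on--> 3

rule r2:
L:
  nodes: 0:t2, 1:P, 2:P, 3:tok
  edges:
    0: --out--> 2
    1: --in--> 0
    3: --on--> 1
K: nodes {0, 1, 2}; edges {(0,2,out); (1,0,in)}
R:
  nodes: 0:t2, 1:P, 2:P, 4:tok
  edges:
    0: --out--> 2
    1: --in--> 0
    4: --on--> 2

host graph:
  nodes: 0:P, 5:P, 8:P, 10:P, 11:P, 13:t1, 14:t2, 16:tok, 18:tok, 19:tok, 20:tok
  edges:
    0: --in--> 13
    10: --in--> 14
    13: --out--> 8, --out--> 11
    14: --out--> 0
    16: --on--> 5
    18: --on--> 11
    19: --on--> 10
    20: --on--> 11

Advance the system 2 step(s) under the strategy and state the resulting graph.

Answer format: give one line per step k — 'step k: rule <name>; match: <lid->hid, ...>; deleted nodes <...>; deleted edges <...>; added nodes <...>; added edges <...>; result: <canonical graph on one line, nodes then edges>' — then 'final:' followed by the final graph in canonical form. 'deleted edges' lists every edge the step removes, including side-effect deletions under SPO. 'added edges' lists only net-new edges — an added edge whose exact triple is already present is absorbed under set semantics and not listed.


step 1: rule r2; match: 0->14, 1->10, 2->0, 3->19; deleted nodes 19; deleted edges (19,10,on); added nodes 21; added edges (21,0,on); result: nodes: 0:P, 5:P, 8:P, 10:P, 11:P, 13:t1, 14:t2, 16:tok, 18:tok, 20:tok, 21:tok edges: (0,13,in); (10,14,in); (13,8,out); (13,11,out); (14,0,out); (16,5,on); (18,11,on); (20,11,on); (21,0,on)
step 2: rule r1; match: 0->13, 1->0, 2->8, 3->11, 4->21; deleted nodes 21; deleted edges (21,0,on); added nodes 22, 23; added edges (22,8,on); (23,11,on); result: nodes: 0:P, 5:P, 8:P, 10:P, 11:P, 13:t1, 14:t2, 16:tok, 18:tok, 20:tok, 22:tok, 23:tok edges: (0,13,in); (10,14,in); (13,8,out); (13,11,out); (14,0,out); (16,5,on); (18,11,on); (20,11,on); (22,8,on); (23,11,on)
final:
nodes: 0:P, 5:P, 8:P, 10:P, 11:P, 13:t1, 14:t2, 16:tok, 18:tok, 20:tok, 22:tok, 23:tok
edges: (0,13,in); (10,14,in); (13,8,out); (13,11,out); (14,0,out); (16,5,on); (18,11,on); (20,11,on); (22,8,on); (23,11,on)


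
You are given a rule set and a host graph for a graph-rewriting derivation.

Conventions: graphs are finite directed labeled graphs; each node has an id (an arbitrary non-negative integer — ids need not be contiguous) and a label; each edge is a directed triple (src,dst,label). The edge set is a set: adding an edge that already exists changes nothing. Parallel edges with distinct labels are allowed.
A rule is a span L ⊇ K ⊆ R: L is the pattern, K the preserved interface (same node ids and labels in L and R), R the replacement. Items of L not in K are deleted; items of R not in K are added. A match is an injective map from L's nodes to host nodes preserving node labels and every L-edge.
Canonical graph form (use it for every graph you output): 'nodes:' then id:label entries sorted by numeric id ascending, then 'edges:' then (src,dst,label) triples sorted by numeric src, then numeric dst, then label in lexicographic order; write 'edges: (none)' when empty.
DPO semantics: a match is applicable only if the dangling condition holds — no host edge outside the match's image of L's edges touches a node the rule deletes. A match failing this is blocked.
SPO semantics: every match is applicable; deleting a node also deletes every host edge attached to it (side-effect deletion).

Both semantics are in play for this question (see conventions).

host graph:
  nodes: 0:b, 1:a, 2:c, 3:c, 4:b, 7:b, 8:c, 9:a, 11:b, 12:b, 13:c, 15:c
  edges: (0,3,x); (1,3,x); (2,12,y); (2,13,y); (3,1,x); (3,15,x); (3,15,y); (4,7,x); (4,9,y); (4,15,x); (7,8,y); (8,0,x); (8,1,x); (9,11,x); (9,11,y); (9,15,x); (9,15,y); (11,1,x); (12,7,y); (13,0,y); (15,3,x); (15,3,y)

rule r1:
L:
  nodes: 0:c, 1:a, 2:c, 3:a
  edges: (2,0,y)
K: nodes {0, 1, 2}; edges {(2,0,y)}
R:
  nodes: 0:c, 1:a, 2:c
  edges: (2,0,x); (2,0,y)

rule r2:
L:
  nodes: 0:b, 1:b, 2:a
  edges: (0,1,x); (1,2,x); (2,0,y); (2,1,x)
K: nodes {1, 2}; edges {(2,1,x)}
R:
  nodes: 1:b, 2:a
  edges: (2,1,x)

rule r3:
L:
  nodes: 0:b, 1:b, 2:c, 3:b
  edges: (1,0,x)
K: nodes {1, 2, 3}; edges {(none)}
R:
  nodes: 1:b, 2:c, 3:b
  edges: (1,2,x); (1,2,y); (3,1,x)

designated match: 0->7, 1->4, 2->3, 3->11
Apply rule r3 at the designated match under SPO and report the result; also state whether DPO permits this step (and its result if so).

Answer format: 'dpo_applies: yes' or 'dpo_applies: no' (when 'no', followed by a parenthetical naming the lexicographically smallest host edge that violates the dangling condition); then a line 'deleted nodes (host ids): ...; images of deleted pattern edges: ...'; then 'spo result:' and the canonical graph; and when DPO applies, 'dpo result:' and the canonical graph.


dpo_applies: no
(the rule deletes node 7, which keeps host edge (7,8,y) outside the match image — the dangling condition fails, DPO blocks; SPO proceeds and side-deletes such edges)
deleted nodes (host ids): 7; images of deleted pattern edges: (4,7,x)
spo result:
nodes: 0:b, 1:a, 2:c, 3:c, 4:b, 8:c, 9:a, 11:b, 12:b, 13:c, 15:c
edges: (0,3,x); (1,3,x); (2,12,y); (2,13,y); (3,1,x); (3,15,x); (3,15,y); (4,3,x); (4,3,y); (4,9,y); (4,15,x); (8,0,x); (8,1,x); (9,11,x); (9,11,y); (9,15,x); (9,15,y); (11,1,x); (11,4,x); (13,0,y); (15,3,x); (15,3,y)


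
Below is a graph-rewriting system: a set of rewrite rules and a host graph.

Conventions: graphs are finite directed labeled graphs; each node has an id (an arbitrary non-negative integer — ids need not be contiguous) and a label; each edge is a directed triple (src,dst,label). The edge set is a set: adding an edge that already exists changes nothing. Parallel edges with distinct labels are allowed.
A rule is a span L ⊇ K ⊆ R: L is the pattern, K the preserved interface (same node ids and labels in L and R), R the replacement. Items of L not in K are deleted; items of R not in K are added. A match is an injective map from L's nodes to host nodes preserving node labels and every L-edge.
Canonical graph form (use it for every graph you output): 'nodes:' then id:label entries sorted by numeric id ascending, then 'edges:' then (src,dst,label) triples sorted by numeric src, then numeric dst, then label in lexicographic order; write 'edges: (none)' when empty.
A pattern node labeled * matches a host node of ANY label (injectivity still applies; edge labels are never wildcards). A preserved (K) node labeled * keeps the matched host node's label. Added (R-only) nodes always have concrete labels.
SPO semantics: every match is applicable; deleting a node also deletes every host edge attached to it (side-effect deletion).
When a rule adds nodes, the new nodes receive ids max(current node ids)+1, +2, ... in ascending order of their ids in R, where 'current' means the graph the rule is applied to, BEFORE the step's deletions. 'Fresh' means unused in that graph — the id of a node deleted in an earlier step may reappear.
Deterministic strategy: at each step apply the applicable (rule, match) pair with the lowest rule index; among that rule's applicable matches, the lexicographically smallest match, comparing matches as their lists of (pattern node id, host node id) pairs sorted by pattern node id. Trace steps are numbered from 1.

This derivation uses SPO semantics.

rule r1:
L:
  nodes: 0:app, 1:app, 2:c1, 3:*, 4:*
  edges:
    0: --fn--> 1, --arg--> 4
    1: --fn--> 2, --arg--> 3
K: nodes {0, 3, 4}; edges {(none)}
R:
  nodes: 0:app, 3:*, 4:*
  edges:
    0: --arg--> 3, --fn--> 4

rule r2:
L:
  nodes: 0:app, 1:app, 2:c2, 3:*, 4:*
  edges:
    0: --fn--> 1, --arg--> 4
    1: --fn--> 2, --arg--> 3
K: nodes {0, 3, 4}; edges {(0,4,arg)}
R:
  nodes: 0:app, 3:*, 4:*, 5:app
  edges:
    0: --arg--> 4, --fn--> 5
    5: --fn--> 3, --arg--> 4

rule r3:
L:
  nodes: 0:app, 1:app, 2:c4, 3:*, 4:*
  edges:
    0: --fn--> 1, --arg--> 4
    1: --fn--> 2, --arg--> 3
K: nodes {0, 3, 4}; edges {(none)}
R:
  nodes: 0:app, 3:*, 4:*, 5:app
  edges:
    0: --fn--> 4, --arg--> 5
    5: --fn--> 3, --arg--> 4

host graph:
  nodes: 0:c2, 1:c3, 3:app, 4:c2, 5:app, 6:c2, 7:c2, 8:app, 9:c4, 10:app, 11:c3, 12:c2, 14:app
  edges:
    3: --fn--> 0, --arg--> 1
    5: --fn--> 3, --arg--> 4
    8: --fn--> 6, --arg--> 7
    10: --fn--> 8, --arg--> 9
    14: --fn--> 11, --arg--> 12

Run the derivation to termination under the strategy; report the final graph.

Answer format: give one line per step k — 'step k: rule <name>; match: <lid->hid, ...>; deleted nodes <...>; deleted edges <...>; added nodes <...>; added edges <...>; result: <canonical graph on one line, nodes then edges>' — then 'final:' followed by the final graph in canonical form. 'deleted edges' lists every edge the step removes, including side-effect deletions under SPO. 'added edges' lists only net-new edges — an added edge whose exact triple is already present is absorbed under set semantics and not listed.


step 1: rule r2; match: 0->5, 1->3, 2->0, 3->1, 4->4; deleted nodes 0, 3; deleted edges (3,0,fn); (3,1,arg); (5,3,fn); added nodes 15; added edges (5,15,fn); (15,1,fn); (15,4,arg); result: nodes: 1:c3, 4:c2, 5:app, 6:c2, 7:c2, 8:app, 9:c4, 10:app, 11:c3, 12:c2, 14:app, 15:app edges: (5,4,arg); (5,15,fn); (8,6,fn); (8,7,arg); (10,8,fn); (10,9,arg); (14,11,fn); (14,12,arg); (15,1,fn); (15,4,arg)
step 2: rule r2; match: 0->10, 1->8, 2->6, 3->7, 4->9; deleted nodes 6, 8; deleted edges (8,6,fn); (8,7,arg); (10,8,fn); added nodes 16; added edges (10,16,fn); (16,7,fn); (16,9,arg); result: nodes: 1:c3, 4:c2, 5:app, 7:c2, 9:c4, 10:app, 11:c3, 12:c2, 14:app, 15:app, 16:app edges: (5,4,arg); (5,15,fn); (10,9,arg); (10,16,fn); (14,11,fn); (14,12,arg); (15,1,fn); (15,4,arg); (16,7,fn); (16,9,arg)
final:
nodes: 1:c3, 4:c2, 5:app, 7:c2, 9:c4, 10:app, 11:c3, 12:c2, 14:app, 15:app, 16:app
edges: (5,4,arg); (5,15,fn); (10,9,arg); (10,16,fn); (14,11,fn); (14,12,arg); (15,1,fn); (15,4,arg); (16,7,fn); (16,9,arg)


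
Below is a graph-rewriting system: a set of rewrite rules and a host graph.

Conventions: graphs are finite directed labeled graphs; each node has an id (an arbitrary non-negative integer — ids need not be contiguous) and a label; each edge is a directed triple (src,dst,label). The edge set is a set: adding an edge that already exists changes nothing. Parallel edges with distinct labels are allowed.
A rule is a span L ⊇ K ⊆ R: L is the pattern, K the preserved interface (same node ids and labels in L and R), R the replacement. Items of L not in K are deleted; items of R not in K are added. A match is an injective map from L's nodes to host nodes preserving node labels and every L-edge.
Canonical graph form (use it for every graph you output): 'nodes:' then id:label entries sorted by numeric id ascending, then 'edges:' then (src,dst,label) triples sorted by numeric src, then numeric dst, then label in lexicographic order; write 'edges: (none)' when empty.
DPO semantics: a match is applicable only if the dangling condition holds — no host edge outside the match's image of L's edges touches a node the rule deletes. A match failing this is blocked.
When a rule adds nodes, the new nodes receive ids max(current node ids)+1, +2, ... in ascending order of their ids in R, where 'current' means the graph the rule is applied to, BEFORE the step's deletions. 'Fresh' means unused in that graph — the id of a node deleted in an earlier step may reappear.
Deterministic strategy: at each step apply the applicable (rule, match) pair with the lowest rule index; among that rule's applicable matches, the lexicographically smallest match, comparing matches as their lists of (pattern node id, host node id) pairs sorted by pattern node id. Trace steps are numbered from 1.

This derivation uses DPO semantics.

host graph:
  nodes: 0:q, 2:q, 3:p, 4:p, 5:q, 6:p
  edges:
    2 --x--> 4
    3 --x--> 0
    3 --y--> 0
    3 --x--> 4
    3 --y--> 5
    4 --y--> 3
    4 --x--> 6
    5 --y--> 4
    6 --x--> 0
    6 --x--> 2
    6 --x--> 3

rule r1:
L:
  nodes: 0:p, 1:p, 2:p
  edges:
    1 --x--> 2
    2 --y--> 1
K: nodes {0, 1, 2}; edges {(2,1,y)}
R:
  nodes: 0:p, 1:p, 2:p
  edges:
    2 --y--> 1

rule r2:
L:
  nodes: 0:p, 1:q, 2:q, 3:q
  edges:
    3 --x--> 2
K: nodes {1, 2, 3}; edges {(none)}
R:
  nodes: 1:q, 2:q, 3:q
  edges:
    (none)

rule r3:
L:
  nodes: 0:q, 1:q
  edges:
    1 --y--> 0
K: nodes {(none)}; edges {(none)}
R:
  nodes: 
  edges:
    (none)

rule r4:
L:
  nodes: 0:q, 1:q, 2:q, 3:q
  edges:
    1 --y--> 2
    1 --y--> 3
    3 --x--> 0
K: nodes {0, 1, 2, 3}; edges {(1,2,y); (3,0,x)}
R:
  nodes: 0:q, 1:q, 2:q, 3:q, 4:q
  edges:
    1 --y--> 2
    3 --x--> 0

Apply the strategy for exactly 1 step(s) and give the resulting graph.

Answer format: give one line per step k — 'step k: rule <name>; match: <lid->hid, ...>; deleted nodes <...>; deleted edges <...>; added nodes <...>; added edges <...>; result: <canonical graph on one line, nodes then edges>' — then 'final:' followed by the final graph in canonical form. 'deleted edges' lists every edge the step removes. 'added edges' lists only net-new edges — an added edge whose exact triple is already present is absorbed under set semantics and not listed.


step 1: rule r1; match: 0->6, 1->3, 2->4; deleted nodes (none); deleted edges (3,4,x); added nodes (none); added edges (none); result: nodes: 0:q, 2:q, 3:p, 4:p, 5:q, 6:p edges: (2,4,x); (3,0,x); (3,0,y); (3,5,y); (4,3,y); (4,6,x); (5,4,y); (6,0,x); (6,2,x); (6,3,x)
final:
nodes: 0:q, 2:q, 3:p, 4:p, 5:q, 6:p
edges: (2,4,x); (3,0,x); (3,0,y); (3,5,y); (4,3,y); (4,6,x); (5,4,y); (6,0,x); (6,2,x); (6,3,x)
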